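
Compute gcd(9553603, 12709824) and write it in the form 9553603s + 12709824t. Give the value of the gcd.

1

Apply Euclid's algorithm to 12709824 and 9553603:
12709824 = 1×9553603 + 3156221
9553603 = 3×3156221 + 84940
3156221 = 37×84940 + 13441
84940 = 6×13441 + 4294
13441 = 3×4294 + 559
4294 = 7×559 + 381
559 = 1×381 + 178
381 = 2×178 + 25
178 = 7×25 + 3
25 = 8×3 + 1
3 = 3×1 + 0
gcd(9553603, 12709824) = 1.
Back-substituting:
1 = 25 − 8·3
1 = −8·178 + 57·25
1 = 57·381 − 122·178
1 = −122·559 + 179·381
1 = 179·4294 − 1375·559
1 = −1375·13441 + 4304·4294
1 = 4304·84940 − 27199·13441
1 = −27199·3156221 + 1010667·84940
1 = 1010667·9553603 − 3059200·3156221
1 = −3059200·12709824 + 4069867·9553603
So 1 = (-3059200)·12709824 + (4069867)·9553603.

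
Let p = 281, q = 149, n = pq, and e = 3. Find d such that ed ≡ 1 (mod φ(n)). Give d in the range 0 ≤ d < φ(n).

27627

φ(n) = (p−1)(q−1) = 280·148 = 41440.
Need d with 3·d ≡ 1 (mod 41440). Apply the extended Euclidean algorithm:
41440 = 13813·3 + 1
3 = 3·1 + 0
Back-substitute:
1 = 41440 − 13813·3
So 3·(-13813) ≡ 1 (mod 41440), hence d ≡ -13813 ≡ 27627 (mod 41440).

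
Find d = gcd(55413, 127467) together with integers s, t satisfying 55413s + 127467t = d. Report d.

9

Apply Euclid's algorithm to 127467 and 55413:
127467 = 2·55413 + 16641
55413 = 3·16641 + 5490
16641 = 3·5490 + 171
5490 = 32·171 + 18
171 = 9·18 + 9
18 = 2·9 + 0
gcd(55413, 127467) = 9.
Back-substituting:
9 = 171 − 9·18
9 = −9·5490 + 289·171
9 = 289·16641 − 876·5490
9 = −876·55413 + 2917·16641
9 = 2917·127467 − 6710·55413
So 9 = (2917)·127467 + (-6710)·55413.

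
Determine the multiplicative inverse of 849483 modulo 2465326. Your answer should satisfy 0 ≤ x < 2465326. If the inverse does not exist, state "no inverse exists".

1658993

Run Euclid on (2465326, 849483):
2465326 = 2·849483 + 766360
849483 = 1·766360 + 83123
766360 = 9·83123 + 18253
83123 = 4·18253 + 10111
18253 = 1·10111 + 8142
10111 = 1·8142 + 1969
8142 = 4·1969 + 266
1969 = 7·266 + 107
266 = 2·107 + 52
107 = 2·52 + 3
52 = 17·3 + 1
3 = 3·1 + 0
The gcd is 1. Working backward:
1 = 52 − 17·3
1 = −17·107 + 35·52
1 = 35·266 − 87·107
1 = −87·1969 + 644·266
1 = 644·8142 − 2663·1969
1 = −2663·10111 + 3307·8142
1 = 3307·18253 − 5970·10111
1 = −5970·83123 + 27187·18253
1 = 27187·766360 − 250653·83123
1 = −250653·849483 + 277840·766360
1 = 277840·2465326 − 806333·849483
So 849483·(-806333) ≡ 1 (mod 2465326), and -806333 ≡ 1658993 (mod 2465326).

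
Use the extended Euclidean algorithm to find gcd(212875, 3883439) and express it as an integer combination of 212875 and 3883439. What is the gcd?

1

Euclidean algorithm:
3883439 = 18×212875 + 51689
212875 = 4×51689 + 6119
51689 = 8×6119 + 2737
6119 = 2×2737 + 645
2737 = 4×645 + 157
645 = 4×157 + 17
157 = 9×17 + 4
17 = 4×4 + 1
4 = 4×1 + 0
gcd(212875, 3883439) = 1.
Back-substituting:
1 = 17 − 4·4
1 = −4·157 + 37·17
1 = 37·645 − 152·157
1 = −152·2737 + 645·645
1 = 645·6119 − 1442·2737
1 = −1442·51689 + 12181·6119
1 = 12181·212875 − 50166·51689
1 = −50166·3883439 + 915169·212875
So 1 = (-50166)·3883439 + (915169)·212875.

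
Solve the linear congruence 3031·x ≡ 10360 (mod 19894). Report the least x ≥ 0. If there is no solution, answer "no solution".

First find gcd(3031, 19894):
19894 = 6·3031 + 1708
3031 = 1·1708 + 1323
1708 = 1·1323 + 385
1323 = 3·385 + 168
385 = 2·168 + 49
168 = 3·49 + 21
49 = 2·21 + 7
21 = 3·7 + 0
gcd = 7 and 7 | 10360, so solutions exist. Divide through by 7: 433x ≡ 1480 (mod 2842).
Now find 433⁻¹ mod 2842:
2842 = 6·433 + 244
433 = 1·244 + 189
244 = 1·189 + 55
189 = 3·55 + 24
55 = 2·24 + 7
24 = 3·7 + 3
7 = 2·3 + 1
3 = 3·1 + 0
Back-substitute:
1 = 7 − 2·3
1 = −2·24 + 7·7
1 = 7·55 − 16·24
1 = −16·189 + 55·55
1 = 55·244 − 71·189
1 = −71·433 + 126·244
1 = 126·2842 − 827·433
So 433·(-827) ≡ 1 (mod 2842), i.e. 433⁻¹ ≡ 2015.
Then x ≡ 2015·1480 ≡ 942 (mod 2842); the smallest non-negative solution is x = 942.

942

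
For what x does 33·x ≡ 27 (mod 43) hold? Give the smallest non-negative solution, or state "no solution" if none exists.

36

First find gcd(33, 43):
43 = 1*33 + 10
33 = 3*10 + 3
10 = 3*3 + 1
3 = 3*1 + 0
gcd = 1, so a unique solution mod 43 exists.
Back-substitute for the Bézout coefficients:
1 = 10 − 3·3
1 = −3·33 + 10·10
1 = 10·43 − 13·33
So 33·(-13) ≡ 1 (mod 43), giving 33⁻¹ ≡ 30.
x ≡ 33⁻¹·27 ≡ 30·27 ≡ 36 (mod 43).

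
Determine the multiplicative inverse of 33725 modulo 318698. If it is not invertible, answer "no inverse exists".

Extended Euclidean algorithm:
318698 = 9×33725 + 15173
33725 = 2×15173 + 3379
15173 = 4×3379 + 1657
3379 = 2×1657 + 65
1657 = 25×65 + 32
65 = 2×32 + 1
32 = 32×1 + 0
gcd = 1, so the inverse exists. Back-substitute:
1 = 65 − 2·32
1 = −2·1657 + 51·65
1 = 51·3379 − 104·1657
1 = −104·15173 + 467·3379
1 = 467·33725 − 1038·15173
1 = −1038·318698 + 9809·33725
So 33725·9809 ≡ 1 (mod 318698).

9809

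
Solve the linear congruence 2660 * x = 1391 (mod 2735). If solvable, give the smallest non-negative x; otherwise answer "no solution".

no solution

gcd(2660, 2735):
2735 = 1·2660 + 75
2660 = 35·75 + 35
75 = 2·35 + 5
35 = 7·5 + 0
gcd = 5, but 5 ∤ 1391, so the congruence has no solution.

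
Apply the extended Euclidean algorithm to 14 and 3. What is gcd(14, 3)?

Repeated division:
14 = 4×3 + 2
3 = 1×2 + 1
2 = 2×1 + 0
gcd(14, 3) = 1.
Working backward:
1 = 3 − 2
1 = −14 + 5·3
So 1 = (-1)·14 + (5)·3.

1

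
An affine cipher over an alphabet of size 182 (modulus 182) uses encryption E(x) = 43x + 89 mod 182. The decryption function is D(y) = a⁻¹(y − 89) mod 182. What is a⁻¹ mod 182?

127

Extended Euclidean algorithm:
182 = 4×43 + 10
43 = 4×10 + 3
10 = 3×3 + 1
3 = 3×1 + 0
The gcd is 1. Working backward:
1 = 10 − 3·3
1 = −3·43 + 13·10
1 = 13·182 − 55·43
Thus 43·(-55) ≡ 1 (mod 182); reducing, -55 mod 182 = 127.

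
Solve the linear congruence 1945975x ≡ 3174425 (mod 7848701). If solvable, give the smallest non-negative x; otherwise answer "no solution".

First find gcd(1945975, 7848701):
7848701 = 4·1945975 + 64801
1945975 = 30·64801 + 1945
64801 = 33·1945 + 616
1945 = 3·616 + 97
616 = 6·97 + 34
97 = 2·34 + 29
34 = 1·29 + 5
29 = 5·5 + 4
5 = 1·4 + 1
4 = 4·1 + 0
gcd = 1, so a unique solution mod 7848701 exists.
Back-substitute for the Bézout coefficients:
1 = 5 − 4
1 = −29 + 6·5
1 = 6·34 − 7·29
1 = −7·97 + 20·34
1 = 20·616 − 127·97
1 = −127·1945 + 401·616
1 = 401·64801 − 13360·1945
1 = −13360·1945975 + 401201·64801
1 = 401201·7848701 − 1618164·1945975
So 1945975·(-1618164) ≡ 1 (mod 7848701), giving 1945975⁻¹ ≡ 6230537.
x ≡ 1945975⁻¹·3174425 ≡ 6230537·3174425 ≡ 6936471 (mod 7848701).

6936471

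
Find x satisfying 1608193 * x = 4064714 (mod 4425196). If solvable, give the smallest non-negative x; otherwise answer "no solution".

3099794

First find gcd(1608193, 4425196):
4425196 = 2*1608193 + 1208810
1608193 = 1*1208810 + 399383
1208810 = 3*399383 + 10661
399383 = 37*10661 + 4926
10661 = 2*4926 + 809
4926 = 6*809 + 72
809 = 11*72 + 17
72 = 4*17 + 4
17 = 4*4 + 1
4 = 4*1 + 0
gcd = 1, so a unique solution mod 4425196 exists.
Back-substitute for the Bézout coefficients:
1 = 17 − 4·4
1 = −4·72 + 17·17
1 = 17·809 − 191·72
1 = −191·4926 + 1163·809
1 = 1163·10661 − 2517·4926
1 = −2517·399383 + 94292·10661
1 = 94292·1208810 − 285393·399383
1 = −285393·1608193 + 379685·1208810
1 = 379685·4425196 − 1044763·1608193
So 1608193·(-1044763) ≡ 1 (mod 4425196), giving 1608193⁻¹ ≡ 3380433.
x ≡ 1608193⁻¹·4064714 ≡ 3380433·4064714 ≡ 3099794 (mod 4425196).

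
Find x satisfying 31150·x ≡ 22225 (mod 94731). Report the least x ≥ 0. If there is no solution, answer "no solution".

First find gcd(31150, 94731):
94731 = 3·31150 + 1281
31150 = 24·1281 + 406
1281 = 3·406 + 63
406 = 6·63 + 28
63 = 2·28 + 7
28 = 4·7 + 0
gcd = 7 and 7 | 22225, so solutions exist. Divide through by 7: 4450x ≡ 3175 (mod 13533).
Now find 4450⁻¹ mod 13533:
13533 = 3·4450 + 183
4450 = 24·183 + 58
183 = 3·58 + 9
58 = 6·9 + 4
9 = 2·4 + 1
4 = 4·1 + 0
Back-substitute:
1 = 9 − 2·4
1 = −2·58 + 13·9
1 = 13·183 − 41·58
1 = −41·4450 + 997·183
1 = 997·13533 − 3032·4450
So 4450·(-3032) ≡ 1 (mod 13533), i.e. 4450⁻¹ ≡ 10501.
Then x ≡ 10501·3175 ≡ 8896 (mod 13533); the smallest non-negative solution is x = 8896.

8896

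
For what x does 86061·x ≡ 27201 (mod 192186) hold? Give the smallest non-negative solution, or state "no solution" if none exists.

First find gcd(86061, 192186):
192186 = 2×86061 + 20064
86061 = 4×20064 + 5805
20064 = 3×5805 + 2649
5805 = 2×2649 + 507
2649 = 5×507 + 114
507 = 4×114 + 51
114 = 2×51 + 12
51 = 4×12 + 3
12 = 4×3 + 0
gcd = 3 and 3 | 27201, so solutions exist. Divide through by 3: 28687x ≡ 9067 (mod 64062).
Now find 28687⁻¹ mod 64062:
64062 = 2*28687 + 6688
28687 = 4*6688 + 1935
6688 = 3*1935 + 883
1935 = 2*883 + 169
883 = 5*169 + 38
169 = 4*38 + 17
38 = 2*17 + 4
17 = 4*4 + 1
4 = 4*1 + 0
Back-substitute:
1 = 17 − 4·4
1 = −4·38 + 9·17
1 = 9·169 − 40·38
1 = −40·883 + 209·169
1 = 209·1935 − 458·883
1 = −458·6688 + 1583·1935
1 = 1583·28687 − 6790·6688
1 = −6790·64062 + 15163·28687
So 28687⁻¹ ≡ 15163 (mod 64062).
Then x ≡ 15163·9067 ≡ 5869 (mod 64062); the smallest non-negative solution is x = 5869.

5869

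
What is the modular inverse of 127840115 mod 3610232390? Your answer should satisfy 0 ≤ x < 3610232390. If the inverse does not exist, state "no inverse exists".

Compute gcd(127840115, 3610232390):
3610232390 = 28*127840115 + 30709170
127840115 = 4*30709170 + 5003435
30709170 = 6*5003435 + 688560
5003435 = 7*688560 + 183515
688560 = 3*183515 + 138015
183515 = 1*138015 + 45500
138015 = 3*45500 + 1515
45500 = 30*1515 + 50
1515 = 30*50 + 15
50 = 3*15 + 5
15 = 3*5 + 0
The gcd is 5, not 1, hence no inverse exists.

no inverse exists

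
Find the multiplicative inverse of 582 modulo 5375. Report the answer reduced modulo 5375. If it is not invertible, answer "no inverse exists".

Run Euclid on (5375, 582):
5375 = 9×582 + 137
582 = 4×137 + 34
137 = 4×34 + 1
34 = 34×1 + 0
The gcd is 1. Working backward:
1 = 137 − 4·34
1 = −4·582 + 17·137
1 = 17·5375 − 157·582
So 582·(-157) ≡ 1 (mod 5375), and -157 ≡ 5218 (mod 5375).

5218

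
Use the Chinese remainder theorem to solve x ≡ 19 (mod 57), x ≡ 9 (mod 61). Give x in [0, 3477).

Write x = 19 + 57·k. Then 57·k ≡ 9 − 19 ≡ 51 (mod 61).
Need 57⁻¹ mod 61. Extended Euclid on (61, 57):
61 = 1·57 + 4
57 = 14·4 + 1
4 = 4·1 + 0
Back-substitute:
1 = 57 − 14·4
1 = −14·61 + 15·57
57⁻¹ ≡ 15 (mod 61), so k ≡ 15·51 ≡ 33 (mod 61).
x = 19 + 57·33 = 1900.

1900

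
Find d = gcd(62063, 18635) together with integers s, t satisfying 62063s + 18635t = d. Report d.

Apply Euclid's algorithm to 62063 and 18635:
62063 = 3·18635 + 6158
18635 = 3·6158 + 161
6158 = 38·161 + 40
161 = 4·40 + 1
40 = 40·1 + 0
gcd(62063, 18635) = 1.
Working backward:
1 = 161 − 4·40
1 = −4·6158 + 153·161
1 = 153·18635 − 463·6158
1 = −463·62063 + 1542·18635
So 1 = (-463)·62063 + (1542)·18635.

1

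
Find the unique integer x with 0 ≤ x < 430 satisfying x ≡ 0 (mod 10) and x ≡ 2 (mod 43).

Write x = 0 + 10·k. Then 10·k ≡ 2 − 0 ≡ 2 (mod 43).
Need 10⁻¹ mod 43. Extended Euclid on (43, 10):
43 = 4×10 + 3
10 = 3×3 + 1
3 = 3×1 + 0
Back-substitute:
1 = 10 − 3·3
1 = −3·43 + 13·10
10⁻¹ ≡ 13 (mod 43), so k ≡ 13·2 ≡ 26 (mod 43).
x = 0 + 10·26 = 260.

260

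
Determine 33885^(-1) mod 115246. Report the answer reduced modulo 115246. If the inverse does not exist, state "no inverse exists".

88459

Run Euclid on (115246, 33885):
115246 = 3*33885 + 13591
33885 = 2*13591 + 6703
13591 = 2*6703 + 185
6703 = 36*185 + 43
185 = 4*43 + 13
43 = 3*13 + 4
13 = 3*4 + 1
4 = 4*1 + 0
Since gcd(33885, 115246) = 1, back-substitute to write 1 as a combination:
1 = 13 − 3·4
1 = −3·43 + 10·13
1 = 10·185 − 43·43
1 = −43·6703 + 1558·185
1 = 1558·13591 − 3159·6703
1 = −3159·33885 + 7876·13591
1 = 7876·115246 − 26787·33885
Hence 33885⁻¹ ≡ -26787 ≡ 88459 (mod 115246).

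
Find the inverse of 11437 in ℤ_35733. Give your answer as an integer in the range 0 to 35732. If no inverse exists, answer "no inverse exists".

Apply the Euclidean algorithm to 35733 and 11437:
35733 = 3×11437 + 1422
11437 = 8×1422 + 61
1422 = 23×61 + 19
61 = 3×19 + 4
19 = 4×4 + 3
4 = 1×3 + 1
3 = 3×1 + 0
gcd = 1, so the inverse exists. Back-substitute:
1 = 4 − 3
1 = −19 + 5·4
1 = 5·61 − 16·19
1 = −16·1422 + 373·61
1 = 373·11437 − 3000·1422
1 = −3000·35733 + 9373·11437
So 11437·9373 ≡ 1 (mod 35733).

9373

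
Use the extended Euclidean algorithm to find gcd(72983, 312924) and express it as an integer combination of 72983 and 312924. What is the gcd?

Repeated division:
312924 = 4·72983 + 20992
72983 = 3·20992 + 10007
20992 = 2·10007 + 978
10007 = 10·978 + 227
978 = 4·227 + 70
227 = 3·70 + 17
70 = 4·17 + 2
17 = 8·2 + 1
2 = 2·1 + 0
gcd(72983, 312924) = 1.
Express as a combination:
1 = 17 − 8·2
1 = −8·70 + 33·17
1 = 33·227 − 107·70
1 = −107·978 + 461·227
1 = 461·10007 − 4717·978
1 = −4717·20992 + 9895·10007
1 = 9895·72983 − 34402·20992
1 = −34402·312924 + 147503·72983
So 1 = (-34402)·312924 + (147503)·72983.

1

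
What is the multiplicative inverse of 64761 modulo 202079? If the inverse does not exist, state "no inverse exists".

Extended Euclidean algorithm:
202079 = 3·64761 + 7796
64761 = 8·7796 + 2393
7796 = 3·2393 + 617
2393 = 3·617 + 542
617 = 1·542 + 75
542 = 7·75 + 17
75 = 4·17 + 7
17 = 2·7 + 3
7 = 2·3 + 1
3 = 3·1 + 0
Since gcd(64761, 202079) = 1, back-substitute to write 1 as a combination:
1 = 7 − 2·3
1 = −2·17 + 5·7
1 = 5·75 − 22·17
1 = −22·542 + 159·75
1 = 159·617 − 181·542
1 = −181·2393 + 702·617
1 = 702·7796 − 2287·2393
1 = −2287·64761 + 18998·7796
1 = 18998·202079 − 59281·64761
Hence 64761⁻¹ ≡ -59281 ≡ 142798 (mod 202079).

142798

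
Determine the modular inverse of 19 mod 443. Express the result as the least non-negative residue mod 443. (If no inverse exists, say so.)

70

gcd(443, 19) by repeated division:
443 = 23×19 + 6
19 = 3×6 + 1
6 = 6×1 + 0
Since gcd(19, 443) = 1, back-substitute to write 1 as a combination:
1 = 19 − 3·6
1 = −3·443 + 70·19
So 19·70 ≡ 1 (mod 443).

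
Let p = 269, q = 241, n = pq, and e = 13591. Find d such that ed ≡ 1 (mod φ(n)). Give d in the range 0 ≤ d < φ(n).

φ(n) = (p−1)(q−1) = 268·240 = 64320.
Need d with 13591·d ≡ 1 (mod 64320). Apply the extended Euclidean algorithm:
64320 = 4×13591 + 9956
13591 = 1×9956 + 3635
9956 = 2×3635 + 2686
3635 = 1×2686 + 949
2686 = 2×949 + 788
949 = 1×788 + 161
788 = 4×161 + 144
161 = 1×144 + 17
144 = 8×17 + 8
17 = 2×8 + 1
8 = 8×1 + 0
Back-substitute:
1 = 17 − 2·8
1 = −2·144 + 17·17
1 = 17·161 − 19·144
1 = −19·788 + 93·161
1 = 93·949 − 112·788
1 = −112·2686 + 317·949
1 = 317·3635 − 429·2686
1 = −429·9956 + 1175·3635
1 = 1175·13591 − 1604·9956
1 = −1604·64320 + 7591·13591
So 13591·7591 ≡ 1 (mod 64320), hence d = 7591.

7591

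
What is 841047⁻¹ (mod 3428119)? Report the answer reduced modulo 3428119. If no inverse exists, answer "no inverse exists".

2594187

Extended Euclidean algorithm:
3428119 = 4*841047 + 63931
841047 = 13*63931 + 9944
63931 = 6*9944 + 4267
9944 = 2*4267 + 1410
4267 = 3*1410 + 37
1410 = 38*37 + 4
37 = 9*4 + 1
4 = 4*1 + 0
Since gcd(841047, 3428119) = 1, back-substitute to write 1 as a combination:
1 = 37 − 9·4
1 = −9·1410 + 343·37
1 = 343·4267 − 1038·1410
1 = −1038·9944 + 2419·4267
1 = 2419·63931 − 15552·9944
1 = −15552·841047 + 204595·63931
1 = 204595·3428119 − 833932·841047
Thus 841047·(-833932) ≡ 1 (mod 3428119); reducing, -833932 mod 3428119 = 2594187.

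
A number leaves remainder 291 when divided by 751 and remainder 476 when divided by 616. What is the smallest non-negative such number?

35588

Write x = 291 + 751·k. Then 751·k ≡ 476 − 291 ≡ 185 (mod 616).
Need 751⁻¹ mod 616. Extended Euclid on (616, 135):
616 = 4*135 + 76
135 = 1*76 + 59
76 = 1*59 + 17
59 = 3*17 + 8
17 = 2*8 + 1
8 = 8*1 + 0
Back-substitute:
1 = 17 − 2·8
1 = −2·59 + 7·17
1 = 7·76 − 9·59
1 = −9·135 + 16·76
1 = 16·616 − 73·135
751⁻¹ ≡ 543 (mod 616), so k ≡ 543·185 ≡ 47 (mod 616).
x = 291 + 751·47 = 35588.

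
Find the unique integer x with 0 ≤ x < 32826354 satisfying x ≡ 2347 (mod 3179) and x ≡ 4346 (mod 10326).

Write x = 2347 + 3179·k. Then 3179·k ≡ 4346 − 2347 ≡ 1999 (mod 10326).
Need 3179⁻¹ mod 10326. Extended Euclid on (10326, 3179):
10326 = 3×3179 + 789
3179 = 4×789 + 23
789 = 34×23 + 7
23 = 3×7 + 2
7 = 3×2 + 1
2 = 2×1 + 0
Back-substitute:
1 = 7 − 3·2
1 = −3·23 + 10·7
1 = 10·789 − 343·23
1 = −343·3179 + 1382·789
1 = 1382·10326 − 4489·3179
3179⁻¹ ≡ 5837 (mod 10326), so k ≡ 5837·1999 ≡ 10109 (mod 10326).
x = 2347 + 3179·10109 = 32138858.

32138858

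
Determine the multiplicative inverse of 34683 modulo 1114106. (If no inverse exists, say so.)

gcd(1114106, 34683) by repeated division:
1114106 = 32·34683 + 4250
34683 = 8·4250 + 683
4250 = 6·683 + 152
683 = 4·152 + 75
152 = 2·75 + 2
75 = 37·2 + 1
2 = 2·1 + 0
The gcd is 1. Working backward:
1 = 75 − 37·2
1 = −37·152 + 75·75
1 = 75·683 − 337·152
1 = −337·4250 + 2097·683
1 = 2097·34683 − 17113·4250
1 = −17113·1114106 + 549713·34683
So 34683·549713 ≡ 1 (mod 1114106).

549713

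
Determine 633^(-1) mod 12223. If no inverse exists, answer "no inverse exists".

3804

Run Euclid on (12223, 633):
12223 = 19×633 + 196
633 = 3×196 + 45
196 = 4×45 + 16
45 = 2×16 + 13
16 = 1×13 + 3
13 = 4×3 + 1
3 = 3×1 + 0
gcd = 1, so the inverse exists. Back-substitute:
1 = 13 − 4·3
1 = −4·16 + 5·13
1 = 5·45 − 14·16
1 = −14·196 + 61·45
1 = 61·633 − 197·196
1 = −197·12223 + 3804·633
So 633·3804 ≡ 1 (mod 12223).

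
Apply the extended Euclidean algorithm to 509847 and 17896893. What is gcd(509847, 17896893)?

Repeated division:
17896893 = 35*509847 + 52248
509847 = 9*52248 + 39615
52248 = 1*39615 + 12633
39615 = 3*12633 + 1716
12633 = 7*1716 + 621
1716 = 2*621 + 474
621 = 1*474 + 147
474 = 3*147 + 33
147 = 4*33 + 15
33 = 2*15 + 3
15 = 5*3 + 0
gcd(509847, 17896893) = 3.
Working backward:
3 = 33 − 2·15
3 = −2·147 + 9·33
3 = 9·474 − 29·147
3 = −29·621 + 38·474
3 = 38·1716 − 105·621
3 = −105·12633 + 773·1716
3 = 773·39615 − 2424·12633
3 = −2424·52248 + 3197·39615
3 = 3197·509847 − 31197·52248
3 = −31197·17896893 + 1095092·509847
So 3 = (-31197)·17896893 + (1095092)·509847.

3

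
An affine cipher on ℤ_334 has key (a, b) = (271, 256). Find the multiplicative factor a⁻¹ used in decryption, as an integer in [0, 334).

Extended Euclidean algorithm:
334 = 1·271 + 63
271 = 4·63 + 19
63 = 3·19 + 6
19 = 3·6 + 1
6 = 6·1 + 0
The gcd is 1. Working backward:
1 = 19 − 3·6
1 = −3·63 + 10·19
1 = 10·271 − 43·63
1 = −43·334 + 53·271
So 271·53 ≡ 1 (mod 334).

53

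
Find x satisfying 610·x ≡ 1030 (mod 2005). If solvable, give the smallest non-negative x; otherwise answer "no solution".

74

First find gcd(610, 2005):
2005 = 3×610 + 175
610 = 3×175 + 85
175 = 2×85 + 5
85 = 17×5 + 0
gcd = 5 and 5 | 1030, so solutions exist. Divide through by 5: 122x ≡ 206 (mod 401).
Now find 122⁻¹ mod 401:
401 = 3*122 + 35
122 = 3*35 + 17
35 = 2*17 + 1
17 = 17*1 + 0
Back-substitute:
1 = 35 − 2·17
1 = −2·122 + 7·35
1 = 7·401 − 23·122
So 122·(-23) ≡ 1 (mod 401), i.e. 122⁻¹ ≡ 378.
Then x ≡ 378·206 ≡ 74 (mod 401); the smallest non-negative solution is x = 74.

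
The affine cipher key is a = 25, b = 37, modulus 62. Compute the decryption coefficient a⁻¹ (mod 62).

5

Extended Euclidean algorithm:
62 = 2·25 + 12
25 = 2·12 + 1
12 = 12·1 + 0
Since gcd(25, 62) = 1, back-substitute to write 1 as a combination:
1 = 25 − 2·12
1 = −2·62 + 5·25
So 25·5 ≡ 1 (mod 62).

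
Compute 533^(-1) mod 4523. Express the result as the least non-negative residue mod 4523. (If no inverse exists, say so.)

Apply the Euclidean algorithm to 4523 and 533:
4523 = 8·533 + 259
533 = 2·259 + 15
259 = 17·15 + 4
15 = 3·4 + 3
4 = 1·3 + 1
3 = 3·1 + 0
gcd = 1, so the inverse exists. Back-substitute:
1 = 4 − 3
1 = −15 + 4·4
1 = 4·259 − 69·15
1 = −69·533 + 142·259
1 = 142·4523 − 1205·533
Thus 533·(-1205) ≡ 1 (mod 4523); reducing, -1205 mod 4523 = 3318.

3318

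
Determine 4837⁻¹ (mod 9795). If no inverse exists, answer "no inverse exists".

3238

Extended Euclidean algorithm:
9795 = 2×4837 + 121
4837 = 39×121 + 118
121 = 1×118 + 3
118 = 39×3 + 1
3 = 3×1 + 0
gcd = 1, so the inverse exists. Back-substitute:
1 = 118 − 39·3
1 = −39·121 + 40·118
1 = 40·4837 − 1599·121
1 = −1599·9795 + 3238·4837
So 4837·3238 ≡ 1 (mod 9795).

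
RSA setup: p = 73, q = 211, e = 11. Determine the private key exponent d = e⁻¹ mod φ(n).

φ(n) = (p−1)(q−1) = 72·210 = 15120.
Need d with 11·d ≡ 1 (mod 15120). Apply the extended Euclidean algorithm:
15120 = 1374·11 + 6
11 = 1·6 + 5
6 = 1·5 + 1
5 = 5·1 + 0
Back-substitute:
1 = 6 − 5
1 = −11 + 2·6
1 = 2·15120 − 2749·11
So 11·(-2749) ≡ 1 (mod 15120), hence d ≡ -2749 ≡ 12371 (mod 15120).

12371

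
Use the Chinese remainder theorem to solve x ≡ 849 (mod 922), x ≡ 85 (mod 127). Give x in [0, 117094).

93049

Write x = 849 + 922·k. Then 922·k ≡ 85 − 849 ≡ 125 (mod 127).
Need 922⁻¹ mod 127. Extended Euclid on (127, 33):
127 = 3×33 + 28
33 = 1×28 + 5
28 = 5×5 + 3
5 = 1×3 + 2
3 = 1×2 + 1
2 = 2×1 + 0
Back-substitute:
1 = 3 − 2
1 = −5 + 2·3
1 = 2·28 − 11·5
1 = −11·33 + 13·28
1 = 13·127 − 50·33
922⁻¹ ≡ 77 (mod 127), so k ≡ 77·125 ≡ 100 (mod 127).
x = 849 + 922·100 = 93049.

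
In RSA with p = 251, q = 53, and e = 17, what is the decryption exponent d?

5353

φ(n) = (p−1)(q−1) = 250·52 = 13000.
Need d with 17·d ≡ 1 (mod 13000). Apply the extended Euclidean algorithm:
13000 = 764×17 + 12
17 = 1×12 + 5
12 = 2×5 + 2
5 = 2×2 + 1
2 = 2×1 + 0
Back-substitute:
1 = 5 − 2·2
1 = −2·12 + 5·5
1 = 5·17 − 7·12
1 = −7·13000 + 5353·17
So 17·5353 ≡ 1 (mod 13000), hence d = 5353.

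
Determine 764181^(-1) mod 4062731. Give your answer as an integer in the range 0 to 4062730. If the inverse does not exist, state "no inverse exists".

2113821

Run Euclid on (4062731, 764181):
4062731 = 5×764181 + 241826
764181 = 3×241826 + 38703
241826 = 6×38703 + 9608
38703 = 4×9608 + 271
9608 = 35×271 + 123
271 = 2×123 + 25
123 = 4×25 + 23
25 = 1×23 + 2
23 = 11×2 + 1
2 = 2×1 + 0
gcd = 1, so the inverse exists. Back-substitute:
1 = 23 − 11·2
1 = −11·25 + 12·23
1 = 12·123 − 59·25
1 = −59·271 + 130·123
1 = 130·9608 − 4609·271
1 = −4609·38703 + 18566·9608
1 = 18566·241826 − 116005·38703
1 = −116005·764181 + 366581·241826
1 = 366581·4062731 − 1948910·764181
So 764181·(-1948910) ≡ 1 (mod 4062731), and -1948910 ≡ 2113821 (mod 4062731).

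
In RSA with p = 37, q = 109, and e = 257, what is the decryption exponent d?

1649

φ(n) = (p−1)(q−1) = 36·108 = 3888.
Need d with 257·d ≡ 1 (mod 3888). Apply the extended Euclidean algorithm:
3888 = 15·257 + 33
257 = 7·33 + 26
33 = 1·26 + 7
26 = 3·7 + 5
7 = 1·5 + 2
5 = 2·2 + 1
2 = 2·1 + 0
Back-substitute:
1 = 5 − 2·2
1 = −2·7 + 3·5
1 = 3·26 − 11·7
1 = −11·33 + 14·26
1 = 14·257 − 109·33
1 = −109·3888 + 1649·257
So 257·1649 ≡ 1 (mod 3888), hence d = 1649.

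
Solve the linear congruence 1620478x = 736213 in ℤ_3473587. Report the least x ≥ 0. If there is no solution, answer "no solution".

First find gcd(1620478, 3473587):
3473587 = 2*1620478 + 232631
1620478 = 6*232631 + 224692
232631 = 1*224692 + 7939
224692 = 28*7939 + 2400
7939 = 3*2400 + 739
2400 = 3*739 + 183
739 = 4*183 + 7
183 = 26*7 + 1
7 = 7*1 + 0
gcd = 1, so a unique solution mod 3473587 exists.
Back-substitute for the Bézout coefficients:
1 = 183 − 26·7
1 = −26·739 + 105·183
1 = 105·2400 − 341·739
1 = −341·7939 + 1128·2400
1 = 1128·224692 − 31925·7939
1 = −31925·232631 + 33053·224692
1 = 33053·1620478 − 230243·232631
1 = −230243·3473587 + 493539·1620478
So 1620478·(493539) ≡ 1 (mod 3473587), giving 1620478⁻¹ ≡ 493539.
x ≡ 1620478⁻¹·736213 ≡ 493539·736213 ≡ 2206846 (mod 3473587).

2206846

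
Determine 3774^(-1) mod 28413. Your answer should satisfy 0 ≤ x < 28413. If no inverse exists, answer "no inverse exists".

Compute gcd(3774, 28413):
28413 = 7·3774 + 1995
3774 = 1·1995 + 1779
1995 = 1·1779 + 216
1779 = 8·216 + 51
216 = 4·51 + 12
51 = 4·12 + 3
12 = 4·3 + 0
gcd(3774, 28413) = 3 ≠ 1, so 3774 has no multiplicative inverse modulo 28413.

no inverse exists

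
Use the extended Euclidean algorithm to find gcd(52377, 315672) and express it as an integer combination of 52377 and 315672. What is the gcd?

3

Repeated division:
315672 = 6×52377 + 1410
52377 = 37×1410 + 207
1410 = 6×207 + 168
207 = 1×168 + 39
168 = 4×39 + 12
39 = 3×12 + 3
12 = 4×3 + 0
gcd(52377, 315672) = 3.
Working backward:
3 = 39 − 3·12
3 = −3·168 + 13·39
3 = 13·207 − 16·168
3 = −16·1410 + 109·207
3 = 109·52377 − 4049·1410
3 = −4049·315672 + 24403·52377
So 3 = (-4049)·315672 + (24403)·52377.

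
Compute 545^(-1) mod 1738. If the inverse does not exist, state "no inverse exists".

gcd(1738, 545) by repeated division:
1738 = 3×545 + 103
545 = 5×103 + 30
103 = 3×30 + 13
30 = 2×13 + 4
13 = 3×4 + 1
4 = 4×1 + 0
gcd = 1, so the inverse exists. Back-substitute:
1 = 13 − 3·4
1 = −3·30 + 7·13
1 = 7·103 − 24·30
1 = −24·545 + 127·103
1 = 127·1738 − 405·545
Thus 545·(-405) ≡ 1 (mod 1738); reducing, -405 mod 1738 = 1333.

1333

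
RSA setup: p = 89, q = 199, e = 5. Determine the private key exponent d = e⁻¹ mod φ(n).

3485

φ(n) = (p−1)(q−1) = 88·198 = 17424.
Need d with 5·d ≡ 1 (mod 17424). Apply the extended Euclidean algorithm:
17424 = 3484×5 + 4
5 = 1×4 + 1
4 = 4×1 + 0
Back-substitute:
1 = 5 − 4
1 = −17424 + 3485·5
So 5·3485 ≡ 1 (mod 17424), hence d = 3485.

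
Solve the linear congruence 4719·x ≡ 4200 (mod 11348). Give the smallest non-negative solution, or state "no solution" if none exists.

5224

First find gcd(4719, 11348):
11348 = 2·4719 + 1910
4719 = 2·1910 + 899
1910 = 2·899 + 112
899 = 8·112 + 3
112 = 37·3 + 1
3 = 3·1 + 0
gcd = 1, so a unique solution mod 11348 exists.
Back-substitute for the Bézout coefficients:
1 = 112 − 37·3
1 = −37·899 + 297·112
1 = 297·1910 − 631·899
1 = −631·4719 + 1559·1910
1 = 1559·11348 − 3749·4719
So 4719·(-3749) ≡ 1 (mod 11348), giving 4719⁻¹ ≡ 7599.
x ≡ 4719⁻¹·4200 ≡ 7599·4200 ≡ 5224 (mod 11348).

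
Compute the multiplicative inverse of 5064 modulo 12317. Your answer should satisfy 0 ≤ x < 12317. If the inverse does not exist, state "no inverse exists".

Apply the Euclidean algorithm to 12317 and 5064:
12317 = 2*5064 + 2189
5064 = 2*2189 + 686
2189 = 3*686 + 131
686 = 5*131 + 31
131 = 4*31 + 7
31 = 4*7 + 3
7 = 2*3 + 1
3 = 3*1 + 0
The gcd is 1. Working backward:
1 = 7 − 2·3
1 = −2·31 + 9·7
1 = 9·131 − 38·31
1 = −38·686 + 199·131
1 = 199·2189 − 635·686
1 = −635·5064 + 1469·2189
1 = 1469·12317 − 3573·5064
Thus 5064·(-3573) ≡ 1 (mod 12317); reducing, -3573 mod 12317 = 8744.

8744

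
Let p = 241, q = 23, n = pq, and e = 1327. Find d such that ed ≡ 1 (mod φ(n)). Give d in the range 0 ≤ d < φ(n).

943

φ(n) = (p−1)(q−1) = 240·22 = 5280.
Need d with 1327·d ≡ 1 (mod 5280). Apply the extended Euclidean algorithm:
5280 = 3*1327 + 1299
1327 = 1*1299 + 28
1299 = 46*28 + 11
28 = 2*11 + 6
11 = 1*6 + 5
6 = 1*5 + 1
5 = 5*1 + 0
Back-substitute:
1 = 6 − 5
1 = −11 + 2·6
1 = 2·28 − 5·11
1 = −5·1299 + 232·28
1 = 232·1327 − 237·1299
1 = −237·5280 + 943·1327
So 1327·943 ≡ 1 (mod 5280), hence d = 943.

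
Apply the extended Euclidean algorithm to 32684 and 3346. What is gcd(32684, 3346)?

2

Euclidean algorithm:
32684 = 9×3346 + 2570
3346 = 1×2570 + 776
2570 = 3×776 + 242
776 = 3×242 + 50
242 = 4×50 + 42
50 = 1×42 + 8
42 = 5×8 + 2
8 = 4×2 + 0
gcd(32684, 3346) = 2.
Back-substituting:
2 = 42 − 5·8
2 = −5·50 + 6·42
2 = 6·242 − 29·50
2 = −29·776 + 93·242
2 = 93·2570 − 308·776
2 = −308·3346 + 401·2570
2 = 401·32684 − 3917·3346
So 2 = (401)·32684 + (-3917)·3346.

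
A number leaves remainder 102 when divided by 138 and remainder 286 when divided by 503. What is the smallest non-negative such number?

Write x = 102 + 138·k. Then 138·k ≡ 286 − 102 ≡ 184 (mod 503).
Need 138⁻¹ mod 503. Extended Euclid on (503, 138):
503 = 3·138 + 89
138 = 1·89 + 49
89 = 1·49 + 40
49 = 1·40 + 9
40 = 4·9 + 4
9 = 2·4 + 1
4 = 4·1 + 0
Back-substitute:
1 = 9 − 2·4
1 = −2·40 + 9·9
1 = 9·49 − 11·40
1 = −11·89 + 20·49
1 = 20·138 − 31·89
1 = −31·503 + 113·138
138⁻¹ ≡ 113 (mod 503), so k ≡ 113·184 ≡ 169 (mod 503).
x = 102 + 138·169 = 23424.

23424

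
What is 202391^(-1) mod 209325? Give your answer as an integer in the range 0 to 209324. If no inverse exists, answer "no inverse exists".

Run Euclid on (209325, 202391):
209325 = 1·202391 + 6934
202391 = 29·6934 + 1305
6934 = 5·1305 + 409
1305 = 3·409 + 78
409 = 5·78 + 19
78 = 4·19 + 2
19 = 9·2 + 1
2 = 2·1 + 0
Since gcd(202391, 209325) = 1, back-substitute to write 1 as a combination:
1 = 19 − 9·2
1 = −9·78 + 37·19
1 = 37·409 − 194·78
1 = −194·1305 + 619·409
1 = 619·6934 − 3289·1305
1 = −3289·202391 + 96000·6934
1 = 96000·209325 − 99289·202391
Thus 202391·(-99289) ≡ 1 (mod 209325); reducing, -99289 mod 209325 = 110036.

110036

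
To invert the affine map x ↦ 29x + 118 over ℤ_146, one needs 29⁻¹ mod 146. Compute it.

Run Euclid on (146, 29):
146 = 5×29 + 1
29 = 29×1 + 0
The gcd is 1. Working backward:
1 = 146 − 5·29
Hence 29⁻¹ ≡ -5 ≡ 141 (mod 146).

141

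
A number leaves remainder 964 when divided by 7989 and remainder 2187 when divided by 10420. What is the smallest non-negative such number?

20988067

Write x = 964 + 7989·k. Then 7989·k ≡ 2187 − 964 ≡ 1223 (mod 10420).
Need 7989⁻¹ mod 10420. Extended Euclid on (10420, 7989):
10420 = 1·7989 + 2431
7989 = 3·2431 + 696
2431 = 3·696 + 343
696 = 2·343 + 10
343 = 34·10 + 3
10 = 3·3 + 1
3 = 3·1 + 0
Back-substitute:
1 = 10 − 3·3
1 = −3·343 + 103·10
1 = 103·696 − 209·343
1 = −209·2431 + 730·696
1 = 730·7989 − 2399·2431
1 = −2399·10420 + 3129·7989
7989⁻¹ ≡ 3129 (mod 10420), so k ≡ 3129·1223 ≡ 2627 (mod 10420).
x = 964 + 7989·2627 = 20988067.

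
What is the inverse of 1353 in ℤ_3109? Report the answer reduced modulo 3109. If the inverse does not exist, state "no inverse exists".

108

Apply the Euclidean algorithm to 3109 and 1353:
3109 = 2·1353 + 403
1353 = 3·403 + 144
403 = 2·144 + 115
144 = 1·115 + 29
115 = 3·29 + 28
29 = 1·28 + 1
28 = 28·1 + 0
The gcd is 1. Working backward:
1 = 29 − 28
1 = −115 + 4·29
1 = 4·144 − 5·115
1 = −5·403 + 14·144
1 = 14·1353 − 47·403
1 = −47·3109 + 108·1353
So 1353·108 ≡ 1 (mod 3109).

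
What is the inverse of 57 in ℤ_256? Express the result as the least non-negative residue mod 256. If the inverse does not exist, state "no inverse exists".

9

Run Euclid on (256, 57):
256 = 4×57 + 28
57 = 2×28 + 1
28 = 28×1 + 0
The gcd is 1. Working backward:
1 = 57 − 2·28
1 = −2·256 + 9·57
So 57·9 ≡ 1 (mod 256).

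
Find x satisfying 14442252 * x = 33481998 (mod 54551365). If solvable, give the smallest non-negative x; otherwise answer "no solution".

4273949

First find gcd(14442252, 54551365):
54551365 = 3*14442252 + 11224609
14442252 = 1*11224609 + 3217643
11224609 = 3*3217643 + 1571680
3217643 = 2*1571680 + 74283
1571680 = 21*74283 + 11737
74283 = 6*11737 + 3861
11737 = 3*3861 + 154
3861 = 25*154 + 11
154 = 14*11 + 0
gcd = 11 and 11 | 33481998, so solutions exist. Divide through by 11: 1312932x ≡ 3043818 (mod 4959215).
Now find 1312932⁻¹ mod 4959215:
4959215 = 3×1312932 + 1020419
1312932 = 1×1020419 + 292513
1020419 = 3×292513 + 142880
292513 = 2×142880 + 6753
142880 = 21×6753 + 1067
6753 = 6×1067 + 351
1067 = 3×351 + 14
351 = 25×14 + 1
14 = 14×1 + 0
Back-substitute:
1 = 351 − 25·14
1 = −25·1067 + 76·351
1 = 76·6753 − 481·1067
1 = −481·142880 + 10177·6753
1 = 10177·292513 − 20835·142880
1 = −20835·1020419 + 72682·292513
1 = 72682·1312932 − 93517·1020419
1 = −93517·4959215 + 353233·1312932
So 1312932⁻¹ ≡ 353233 (mod 4959215).
Then x ≡ 353233·3043818 ≡ 4273949 (mod 4959215); the smallest non-negative solution is x = 4273949.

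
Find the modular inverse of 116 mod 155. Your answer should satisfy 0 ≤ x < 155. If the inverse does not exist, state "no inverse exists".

Apply the Euclidean algorithm to 155 and 116:
155 = 1·116 + 39
116 = 2·39 + 38
39 = 1·38 + 1
38 = 38·1 + 0
The gcd is 1. Working backward:
1 = 39 − 38
1 = −116 + 3·39
1 = 3·155 − 4·116
So 116·(-4) ≡ 1 (mod 155), and -4 ≡ 151 (mod 155).

151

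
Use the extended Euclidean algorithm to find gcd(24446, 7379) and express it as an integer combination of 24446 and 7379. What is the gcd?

Repeated division:
24446 = 3×7379 + 2309
7379 = 3×2309 + 452
2309 = 5×452 + 49
452 = 9×49 + 11
49 = 4×11 + 5
11 = 2×5 + 1
5 = 5×1 + 0
gcd(24446, 7379) = 1.
Back-substituting:
1 = 11 − 2·5
1 = −2·49 + 9·11
1 = 9·452 − 83·49
1 = −83·2309 + 424·452
1 = 424·7379 − 1355·2309
1 = −1355·24446 + 4489·7379
So 1 = (-1355)·24446 + (4489)·7379.

1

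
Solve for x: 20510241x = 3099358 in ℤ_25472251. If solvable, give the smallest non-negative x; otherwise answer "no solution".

First find gcd(20510241, 25472251):
25472251 = 1×20510241 + 4962010
20510241 = 4×4962010 + 662201
4962010 = 7×662201 + 326603
662201 = 2×326603 + 8995
326603 = 36×8995 + 2783
8995 = 3×2783 + 646
2783 = 4×646 + 199
646 = 3×199 + 49
199 = 4×49 + 3
49 = 16×3 + 1
3 = 3×1 + 0
gcd = 1, so a unique solution mod 25472251 exists.
Back-substitute for the Bézout coefficients:
1 = 49 − 16·3
1 = −16·199 + 65·49
1 = 65·646 − 211·199
1 = −211·2783 + 909·646
1 = 909·8995 − 2938·2783
1 = −2938·326603 + 106677·8995
1 = 106677·662201 − 216292·326603
1 = −216292·4962010 + 1620721·662201
1 = 1620721·20510241 − 6699176·4962010
1 = −6699176·25472251 + 8319897·20510241
So 20510241·(8319897) ≡ 1 (mod 25472251), giving 20510241⁻¹ ≡ 8319897.
x ≡ 20510241⁻¹·3099358 ≡ 8319897·3099358 ≡ 15471296 (mod 25472251).

15471296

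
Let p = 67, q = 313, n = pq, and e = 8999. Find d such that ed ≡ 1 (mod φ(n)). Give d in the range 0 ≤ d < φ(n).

φ(n) = (p−1)(q−1) = 66·312 = 20592.
Need d with 8999·d ≡ 1 (mod 20592). Apply the extended Euclidean algorithm:
20592 = 2*8999 + 2594
8999 = 3*2594 + 1217
2594 = 2*1217 + 160
1217 = 7*160 + 97
160 = 1*97 + 63
97 = 1*63 + 34
63 = 1*34 + 29
34 = 1*29 + 5
29 = 5*5 + 4
5 = 1*4 + 1
4 = 4*1 + 0
Back-substitute:
1 = 5 − 4
1 = −29 + 6·5
1 = 6·34 − 7·29
1 = −7·63 + 13·34
1 = 13·97 − 20·63
1 = −20·160 + 33·97
1 = 33·1217 − 251·160
1 = −251·2594 + 535·1217
1 = 535·8999 − 1856·2594
1 = −1856·20592 + 4247·8999
So 8999·4247 ≡ 1 (mod 20592), hence d = 4247.

4247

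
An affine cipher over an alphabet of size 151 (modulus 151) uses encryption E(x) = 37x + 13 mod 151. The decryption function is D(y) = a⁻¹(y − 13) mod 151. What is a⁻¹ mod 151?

49

Run Euclid on (151, 37):
151 = 4·37 + 3
37 = 12·3 + 1
3 = 3·1 + 0
The gcd is 1. Working backward:
1 = 37 − 12·3
1 = −12·151 + 49·37
So 37·49 ≡ 1 (mod 151).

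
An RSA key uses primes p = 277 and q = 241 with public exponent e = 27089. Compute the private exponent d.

φ(n) = (p−1)(q−1) = 276·240 = 66240.
Need d with 27089·d ≡ 1 (mod 66240). Apply the extended Euclidean algorithm:
66240 = 2×27089 + 12062
27089 = 2×12062 + 2965
12062 = 4×2965 + 202
2965 = 14×202 + 137
202 = 1×137 + 65
137 = 2×65 + 7
65 = 9×7 + 2
7 = 3×2 + 1
2 = 2×1 + 0
Back-substitute:
1 = 7 − 3·2
1 = −3·65 + 28·7
1 = 28·137 − 59·65
1 = −59·202 + 87·137
1 = 87·2965 − 1277·202
1 = −1277·12062 + 5195·2965
1 = 5195·27089 − 11667·12062
1 = −11667·66240 + 28529·27089
So 27089·28529 ≡ 1 (mod 66240), hence d = 28529.

28529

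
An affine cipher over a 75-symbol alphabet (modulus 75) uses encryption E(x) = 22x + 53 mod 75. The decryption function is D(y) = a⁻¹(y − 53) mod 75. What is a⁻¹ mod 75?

58

Apply the Euclidean algorithm to 75 and 22:
75 = 3×22 + 9
22 = 2×9 + 4
9 = 2×4 + 1
4 = 4×1 + 0
The gcd is 1. Working backward:
1 = 9 − 2·4
1 = −2·22 + 5·9
1 = 5·75 − 17·22
Hence 22⁻¹ ≡ -17 ≡ 58 (mod 75).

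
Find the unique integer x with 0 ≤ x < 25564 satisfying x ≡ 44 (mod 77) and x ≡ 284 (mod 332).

Write x = 44 + 77·k. Then 77·k ≡ 284 − 44 ≡ 240 (mod 332).
Need 77⁻¹ mod 332. Extended Euclid on (332, 77):
332 = 4·77 + 24
77 = 3·24 + 5
24 = 4·5 + 4
5 = 1·4 + 1
4 = 4·1 + 0
Back-substitute:
1 = 5 − 4
1 = −24 + 5·5
1 = 5·77 − 16·24
1 = −16·332 + 69·77
77⁻¹ ≡ 69 (mod 332), so k ≡ 69·240 ≡ 292 (mod 332).
x = 44 + 77·292 = 22528.

22528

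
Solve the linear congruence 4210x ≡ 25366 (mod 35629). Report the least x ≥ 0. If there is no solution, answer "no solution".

29931

First find gcd(4210, 35629):
35629 = 8*4210 + 1949
4210 = 2*1949 + 312
1949 = 6*312 + 77
312 = 4*77 + 4
77 = 19*4 + 1
4 = 4*1 + 0
gcd = 1, so a unique solution mod 35629 exists.
Back-substitute for the Bézout coefficients:
1 = 77 − 19·4
1 = −19·312 + 77·77
1 = 77·1949 − 481·312
1 = −481·4210 + 1039·1949
1 = 1039·35629 − 8793·4210
So 4210·(-8793) ≡ 1 (mod 35629), giving 4210⁻¹ ≡ 26836.
x ≡ 4210⁻¹·25366 ≡ 26836·25366 ≡ 29931 (mod 35629).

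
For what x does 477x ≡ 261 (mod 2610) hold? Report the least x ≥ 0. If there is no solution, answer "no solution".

First find gcd(477, 2610):
2610 = 5*477 + 225
477 = 2*225 + 27
225 = 8*27 + 9
27 = 3*9 + 0
gcd = 9 and 9 | 261, so solutions exist. Divide through by 9: 53x ≡ 29 (mod 290).
Now find 53⁻¹ mod 290:
290 = 5*53 + 25
53 = 2*25 + 3
25 = 8*3 + 1
3 = 3*1 + 0
Back-substitute:
1 = 25 − 8·3
1 = −8·53 + 17·25
1 = 17·290 − 93·53
So 53·(-93) ≡ 1 (mod 290), i.e. 53⁻¹ ≡ 197.
Then x ≡ 197·29 ≡ 203 (mod 290); the smallest non-negative solution is x = 203.

203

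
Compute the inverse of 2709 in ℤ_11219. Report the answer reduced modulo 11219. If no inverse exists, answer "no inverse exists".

gcd(11219, 2709) by repeated division:
11219 = 4*2709 + 383
2709 = 7*383 + 28
383 = 13*28 + 19
28 = 1*19 + 9
19 = 2*9 + 1
9 = 9*1 + 0
The gcd is 1. Working backward:
1 = 19 − 2·9
1 = −2·28 + 3·19
1 = 3·383 − 41·28
1 = −41·2709 + 290·383
1 = 290·11219 − 1201·2709
Thus 2709·(-1201) ≡ 1 (mod 11219); reducing, -1201 mod 11219 = 10018.

10018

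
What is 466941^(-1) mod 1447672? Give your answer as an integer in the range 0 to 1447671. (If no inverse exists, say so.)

Apply the Euclidean algorithm to 1447672 and 466941:
1447672 = 3×466941 + 46849
466941 = 9×46849 + 45300
46849 = 1×45300 + 1549
45300 = 29×1549 + 379
1549 = 4×379 + 33
379 = 11×33 + 16
33 = 2×16 + 1
16 = 16×1 + 0
The gcd is 1. Working backward:
1 = 33 − 2·16
1 = −2·379 + 23·33
1 = 23·1549 − 94·379
1 = −94·45300 + 2749·1549
1 = 2749·46849 − 2843·45300
1 = −2843·466941 + 28336·46849
1 = 28336·1447672 − 87851·466941
So 466941·(-87851) ≡ 1 (mod 1447672), and -87851 ≡ 1359821 (mod 1447672).

1359821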